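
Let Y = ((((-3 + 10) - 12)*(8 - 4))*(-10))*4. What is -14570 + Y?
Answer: -13770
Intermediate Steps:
Y = 800 (Y = (((7 - 12)*4)*(-10))*4 = (-5*4*(-10))*4 = -20*(-10)*4 = 200*4 = 800)
-14570 + Y = -14570 + 800 = -13770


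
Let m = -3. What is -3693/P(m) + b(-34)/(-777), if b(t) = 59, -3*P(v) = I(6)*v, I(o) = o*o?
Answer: -106355/1036 ≈ -102.66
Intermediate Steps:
I(o) = o²
P(v) = -12*v (P(v) = -6²*v/3 = -12*v)
-3693/P(m) + b(-34)/(-777) = -3693/((-12*(-3))) + 59/(-777) = -3693/36 + 59*(-1/777) = -3693*1/36 - 59/777 = -1231/12 - 59/777 = -106355/1036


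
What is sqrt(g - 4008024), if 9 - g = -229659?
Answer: 2*I*sqrt(944589) ≈ 1943.8*I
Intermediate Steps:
g = 229668 (g = 9 - 1*(-229659) = 9 + 229659 = 229668)
sqrt(g - 4008024) = sqrt(229668 - 4008024) = sqrt(-3778356) = 2*I*sqrt(944589)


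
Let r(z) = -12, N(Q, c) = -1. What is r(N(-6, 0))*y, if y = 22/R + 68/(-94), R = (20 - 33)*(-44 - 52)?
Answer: 20699/2444 ≈ 8.4693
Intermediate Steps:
R = 1248 (R = -13*(-96) = 1248)
y = -20699/29328 (y = 22/1248 + 68/(-94) = 22*(1/1248) + 68*(-1/94) = 11/624 - 34/47 = -20699/29328 ≈ -0.70578)
r(N(-6, 0))*y = -12*(-20699/29328) = 20699/2444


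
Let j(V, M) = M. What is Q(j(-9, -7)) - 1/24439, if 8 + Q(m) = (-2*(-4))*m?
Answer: -1564097/24439 ≈ -64.000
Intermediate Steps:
Q(m) = -8 + 8*m (Q(m) = -8 + (-2*(-4))*m = -8 + 8*m)
Q(j(-9, -7)) - 1/24439 = (-8 + 8*(-7)) - 1/24439 = (-8 - 56) - 1*1/24439 = -64 - 1/24439 = -1564097/24439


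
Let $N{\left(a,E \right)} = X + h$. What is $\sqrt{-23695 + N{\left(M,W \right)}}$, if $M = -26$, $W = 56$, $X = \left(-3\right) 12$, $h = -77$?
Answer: $16 i \sqrt{93} \approx 154.3 i$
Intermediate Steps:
$X = -36$
$N{\left(a,E \right)} = -113$ ($N{\left(a,E \right)} = -36 - 77 = -113$)
$\sqrt{-23695 + N{\left(M,W \right)}} = \sqrt{-23695 - 113} = \sqrt{-23808} = 16 i \sqrt{93}$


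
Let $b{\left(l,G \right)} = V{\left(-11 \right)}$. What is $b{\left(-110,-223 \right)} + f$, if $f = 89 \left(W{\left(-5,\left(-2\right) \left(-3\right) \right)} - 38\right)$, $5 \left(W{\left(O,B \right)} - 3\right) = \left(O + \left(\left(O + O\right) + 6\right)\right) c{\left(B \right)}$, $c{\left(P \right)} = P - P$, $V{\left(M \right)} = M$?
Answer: $-3126$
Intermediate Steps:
$c{\left(P \right)} = 0$
$b{\left(l,G \right)} = -11$
$W{\left(O,B \right)} = 3$ ($W{\left(O,B \right)} = 3 + \frac{\left(O + \left(\left(O + O\right) + 6\right)\right) 0}{5} = 3 + \frac{\left(O + \left(2 O + 6\right)\right) 0}{5} = 3 + \frac{\left(O + \left(6 + 2 O\right)\right) 0}{5} = 3 + \frac{\left(6 + 3 O\right) 0}{5} = 3 + \frac{1}{5} \cdot 0 = 3 + 0 = 3$)
$f = -3115$ ($f = 89 \left(3 - 38\right) = 89 \left(-35\right) = -3115$)
$b{\left(-110,-223 \right)} + f = -11 - 3115 = -3126$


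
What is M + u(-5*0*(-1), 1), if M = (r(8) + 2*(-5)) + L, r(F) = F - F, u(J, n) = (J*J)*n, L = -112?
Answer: -122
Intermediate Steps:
u(J, n) = n*J² (u(J, n) = J²*n = n*J²)
r(F) = 0
M = -122 (M = (0 + 2*(-5)) - 112 = (0 - 10) - 112 = -10 - 112 = -122)
M + u(-5*0*(-1), 1) = -122 + 1*(-5*0*(-1))² = -122 + 1*(0*(-1))² = -122 + 1*0² = -122 + 1*0 = -122 + 0 = -122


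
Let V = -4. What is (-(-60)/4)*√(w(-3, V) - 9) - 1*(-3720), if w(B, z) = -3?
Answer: 3720 + 30*I*√3 ≈ 3720.0 + 51.962*I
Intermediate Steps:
(-(-60)/4)*√(w(-3, V) - 9) - 1*(-3720) = (-(-60)/4)*√(-3 - 9) - 1*(-3720) = (-(-60)/4)*√(-12) + 3720 = (-6*(-5/2))*(2*I*√3) + 3720 = 15*(2*I*√3) + 3720 = 30*I*√3 + 3720 = 3720 + 30*I*√3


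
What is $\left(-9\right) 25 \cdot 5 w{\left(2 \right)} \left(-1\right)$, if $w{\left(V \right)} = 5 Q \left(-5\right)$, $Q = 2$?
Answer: $-56250$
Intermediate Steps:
$w{\left(V \right)} = -50$ ($w{\left(V \right)} = 5 \cdot 2 \left(-5\right) = 10 \left(-5\right) = -50$)
$\left(-9\right) 25 \cdot 5 w{\left(2 \right)} \left(-1\right) = \left(-9\right) 25 \cdot 5 \left(-50\right) \left(-1\right) = - 225 \left(\left(-250\right) \left(-1\right)\right) = \left(-225\right) 250 = -56250$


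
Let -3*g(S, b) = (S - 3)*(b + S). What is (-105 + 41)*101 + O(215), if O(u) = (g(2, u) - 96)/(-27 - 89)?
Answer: -2249401/348 ≈ -6463.8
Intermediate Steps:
g(S, b) = -(-3 + S)*(S + b)/3 (g(S, b) = -(S - 3)*(b + S)/3 = -(-3 + S)*(S + b)/3)
O(u) = 143/174 - u/348 (O(u) = ((2 + u - ⅓*2² - ⅓*2*u) - 96)/(-27 - 89) = ((2 + u - ⅓*4 - 2*u/3) - 96)/(-116) = ((2 + u - 4/3 - 2*u/3) - 96)*(-1/116) = ((⅔ + u/3) - 96)*(-1/116) = (-286/3 + u/3)*(-1/116) = 143/174 - u/348)
(-105 + 41)*101 + O(215) = (-105 + 41)*101 + (143/174 - 1/348*215) = -64*101 + (143/174 - 215/348) = -6464 + 71/348 = -2249401/348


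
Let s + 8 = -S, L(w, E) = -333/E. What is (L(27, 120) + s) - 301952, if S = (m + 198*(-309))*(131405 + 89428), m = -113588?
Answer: 1543787257889/40 ≈ 3.8595e+10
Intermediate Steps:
S = -38594983410 (S = (-113588 + 198*(-309))*(131405 + 89428) = (-113588 - 61182)*220833 = -174770*220833 = -38594983410)
s = 38594983402 (s = -8 - 1*(-38594983410) = -8 + 38594983410 = 38594983402)
(L(27, 120) + s) - 301952 = (-333/120 + 38594983402) - 301952 = (-333*1/120 + 38594983402) - 301952 = (-111/40 + 38594983402) - 301952 = 1543799335969/40 - 301952 = 1543787257889/40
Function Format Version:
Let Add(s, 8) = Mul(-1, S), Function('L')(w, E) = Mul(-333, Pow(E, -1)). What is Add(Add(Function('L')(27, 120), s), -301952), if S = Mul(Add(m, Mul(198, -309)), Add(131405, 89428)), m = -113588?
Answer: Rational(1543787257889, 40) ≈ 3.8595e+10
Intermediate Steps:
S = -38594983410 (S = Mul(Add(-113588, Mul(198, -309)), Add(131405, 89428)) = Mul(Add(-113588, -61182), 220833) = Mul(-174770, 220833) = -38594983410)
s = 38594983402 (s = Add(-8, Mul(-1, -38594983410)) = Add(-8, 38594983410) = 38594983402)
Add(Add(Function('L')(27, 120), s), -301952) = Add(Add(Mul(-333, Pow(120, -1)), 38594983402), -301952) = Add(Add(Mul(-333, Rational(1, 120)), 38594983402), -301952) = Add(Add(Rational(-111, 40), 38594983402), -301952) = Add(Rational(1543799335969, 40), -301952) = Rational(1543787257889, 40)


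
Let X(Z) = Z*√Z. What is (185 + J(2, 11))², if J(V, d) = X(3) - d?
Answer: 30303 + 1044*√3 ≈ 32111.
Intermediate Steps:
X(Z) = Z^(3/2)
J(V, d) = -d + 3*√3 (J(V, d) = 3^(3/2) - d = 3*√3 - d = -d + 3*√3)
(185 + J(2, 11))² = (185 + (-1*11 + 3*√3))² = (185 + (-11 + 3*√3))² = (174 + 3*√3)²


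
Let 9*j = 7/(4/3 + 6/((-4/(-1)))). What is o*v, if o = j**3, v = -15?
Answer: -13720/44217 ≈ -0.31029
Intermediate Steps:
j = 14/51 (j = (7/(4/3 + 6/((-4/(-1)))))/9 = (7/(4*(1/3) + 6/((-4*(-1)))))/9 = (7/(4/3 + 6/4))/9 = (7/(4/3 + 6*(1/4)))/9 = (7/(4/3 + 3/2))/9 = (7/(17/6))/9 = (7*(6/17))/9 = (1/9)*(42/17) = 14/51 ≈ 0.27451)
o = 2744/132651 (o = (14/51)**3 = 2744/132651 ≈ 0.020686)
o*v = (2744/132651)*(-15) = -13720/44217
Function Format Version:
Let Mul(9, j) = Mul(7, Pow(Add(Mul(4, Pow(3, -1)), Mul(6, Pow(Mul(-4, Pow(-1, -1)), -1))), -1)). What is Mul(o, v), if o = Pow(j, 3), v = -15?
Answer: Rational(-13720, 44217) ≈ -0.31029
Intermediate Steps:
j = Rational(14, 51) (j = Mul(Rational(1, 9), Mul(7, Pow(Add(Mul(4, Pow(3, -1)), Mul(6, Pow(Mul(-4, Pow(-1, -1)), -1))), -1))) = Mul(Rational(1, 9), Mul(7, Pow(Add(Mul(4, Rational(1, 3)), Mul(6, Pow(Mul(-4, -1), -1))), -1))) = Mul(Rational(1, 9), Mul(7, Pow(Add(Rational(4, 3), Mul(6, Pow(4, -1))), -1))) = Mul(Rational(1, 9), Mul(7, Pow(Add(Rational(4, 3), Mul(6, Rational(1, 4))), -1))) = Mul(Rational(1, 9), Mul(7, Pow(Add(Rational(4, 3), Rational(3, 2)), -1))) = Mul(Rational(1, 9), Mul(7, Pow(Rational(17, 6), -1))) = Mul(Rational(1, 9), Mul(7, Rational(6, 17))) = Mul(Rational(1, 9), Rational(42, 17)) = Rational(14, 51) ≈ 0.27451)
o = Rational(2744, 132651) (o = Pow(Rational(14, 51), 3) = Rational(2744, 132651) ≈ 0.020686)
Mul(o, v) = Mul(Rational(2744, 132651), -15) = Rational(-13720, 44217)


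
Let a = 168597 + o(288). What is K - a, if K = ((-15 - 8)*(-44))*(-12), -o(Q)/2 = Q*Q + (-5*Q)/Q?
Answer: -14863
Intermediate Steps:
o(Q) = 10 - 2*Q**2 (o(Q) = -2*(Q*Q + (-5*Q)/Q) = -2*(Q**2 - 5) = -2*(-5 + Q**2) = 10 - 2*Q**2)
K = -12144 (K = -23*(-44)*(-12) = 1012*(-12) = -12144)
a = 2719 (a = 168597 + (10 - 2*288**2) = 168597 + (10 - 2*82944) = 168597 + (10 - 165888) = 168597 - 165878 = 2719)
K - a = -12144 - 1*2719 = -12144 - 2719 = -14863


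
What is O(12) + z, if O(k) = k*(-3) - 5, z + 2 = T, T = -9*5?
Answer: -88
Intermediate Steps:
T = -45
z = -47 (z = -2 - 45 = -47)
O(k) = -5 - 3*k (O(k) = -3*k - 5 = -5 - 3*k)
O(12) + z = (-5 - 3*12) - 47 = (-5 - 36) - 47 = -41 - 47 = -88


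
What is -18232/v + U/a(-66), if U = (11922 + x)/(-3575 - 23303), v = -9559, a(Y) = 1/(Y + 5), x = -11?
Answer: 7435331885/256926802 ≈ 28.939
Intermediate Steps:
a(Y) = 1/(5 + Y)
U = -11911/26878 (U = (11922 - 11)/(-3575 - 23303) = 11911/(-26878) = 11911*(-1/26878) = -11911/26878 ≈ -0.44315)
-18232/v + U/a(-66) = -18232/(-9559) - 11911/(26878*(1/(5 - 66))) = -18232*(-1/9559) - 11911/(26878*(1/(-61))) = 18232/9559 - 11911/(26878*(-1/61)) = 18232/9559 - 11911/26878*(-61) = 18232/9559 + 726571/26878 = 7435331885/256926802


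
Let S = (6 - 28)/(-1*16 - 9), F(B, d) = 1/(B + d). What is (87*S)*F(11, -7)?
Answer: 957/50 ≈ 19.140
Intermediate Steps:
S = 22/25 (S = -22/(-16 - 9) = -22/(-25) = -22*(-1/25) = 22/25 ≈ 0.88000)
(87*S)*F(11, -7) = (87*(22/25))/(11 - 7) = (1914/25)/4 = (1914/25)*(¼) = 957/50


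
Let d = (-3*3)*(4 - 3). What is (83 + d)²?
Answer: 5476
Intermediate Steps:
d = -9 (d = -9*1 = -9)
(83 + d)² = (83 - 9)² = 74² = 5476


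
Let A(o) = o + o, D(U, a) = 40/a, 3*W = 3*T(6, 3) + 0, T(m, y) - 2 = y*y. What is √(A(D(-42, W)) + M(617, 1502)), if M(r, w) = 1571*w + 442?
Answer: 6*√7932529/11 ≈ 1536.3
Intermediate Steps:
T(m, y) = 2 + y² (T(m, y) = 2 + y*y = 2 + y²)
W = 11 (W = (3*(2 + 3²) + 0)/3 = (3*(2 + 9) + 0)/3 = (3*11 + 0)/3 = (33 + 0)/3 = (⅓)*33 = 11)
M(r, w) = 442 + 1571*w
A(o) = 2*o
√(A(D(-42, W)) + M(617, 1502)) = √(2*(40/11) + (442 + 1571*1502)) = √(2*(40*(1/11)) + (442 + 2359642)) = √(2*(40/11) + 2360084) = √(80/11 + 2360084) = √(25961004/11) = 6*√7932529/11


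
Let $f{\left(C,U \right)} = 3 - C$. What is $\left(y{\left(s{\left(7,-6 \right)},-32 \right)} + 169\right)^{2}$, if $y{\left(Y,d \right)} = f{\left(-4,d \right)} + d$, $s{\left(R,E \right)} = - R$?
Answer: $20736$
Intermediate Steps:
$y{\left(Y,d \right)} = 7 + d$ ($y{\left(Y,d \right)} = \left(3 - -4\right) + d = \left(3 + 4\right) + d = 7 + d$)
$\left(y{\left(s{\left(7,-6 \right)},-32 \right)} + 169\right)^{2} = \left(\left(7 - 32\right) + 169\right)^{2} = \left(-25 + 169\right)^{2} = 144^{2} = 20736$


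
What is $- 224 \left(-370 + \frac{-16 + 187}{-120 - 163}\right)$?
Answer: $\frac{23493344}{283} \approx 83015.0$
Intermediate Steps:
$- 224 \left(-370 + \frac{-16 + 187}{-120 - 163}\right) = - 224 \left(-370 + \frac{171}{-283}\right) = - 224 \left(-370 + 171 \left(- \frac{1}{283}\right)\right) = - 224 \left(-370 - \frac{171}{283}\right) = \left(-224\right) \left(- \frac{104881}{283}\right) = \frac{23493344}{283}$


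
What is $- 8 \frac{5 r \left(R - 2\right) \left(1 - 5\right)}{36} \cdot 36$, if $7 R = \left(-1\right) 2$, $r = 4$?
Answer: $- \frac{10240}{7} \approx -1462.9$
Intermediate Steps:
$R = - \frac{2}{7}$ ($R = \frac{\left(-1\right) 2}{7} = \frac{1}{7} \left(-2\right) = - \frac{2}{7} \approx -0.28571$)
$- 8 \frac{5 r \left(R - 2\right) \left(1 - 5\right)}{36} \cdot 36 = - 8 \frac{5 \cdot 4 \left(- \frac{2}{7} - 2\right) \left(1 - 5\right)}{36} \cdot 36 = - 8 \cdot 20 \left(\left(- \frac{16}{7}\right) \left(-4\right)\right) \frac{1}{36} \cdot 36 = - 8 \cdot 20 \cdot \frac{64}{7} \cdot \frac{1}{36} \cdot 36 = - 8 \cdot \frac{1280}{7} \cdot \frac{1}{36} \cdot 36 = \left(-8\right) \frac{320}{63} \cdot 36 = \left(- \frac{2560}{63}\right) 36 = - \frac{10240}{7}$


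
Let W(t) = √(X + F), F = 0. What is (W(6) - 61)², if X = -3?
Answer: (61 - I*√3)² ≈ 3718.0 - 211.31*I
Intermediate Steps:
W(t) = I*√3 (W(t) = √(-3 + 0) = √(-3) = I*√3)
(W(6) - 61)² = (I*√3 - 61)² = (-61 + I*√3)²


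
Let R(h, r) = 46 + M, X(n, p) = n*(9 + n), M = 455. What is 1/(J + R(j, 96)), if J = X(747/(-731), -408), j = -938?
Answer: 534361/263358357 ≈ 0.0020290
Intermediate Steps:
R(h, r) = 501 (R(h, r) = 46 + 455 = 501)
J = -4356504/534361 (J = (747/(-731))*(9 + 747/(-731)) = (747*(-1/731))*(9 + 747*(-1/731)) = -747*(9 - 747/731)/731 = -747/731*5832/731 = -4356504/534361 ≈ -8.1527)
1/(J + R(j, 96)) = 1/(-4356504/534361 + 501) = 1/(263358357/534361) = 534361/263358357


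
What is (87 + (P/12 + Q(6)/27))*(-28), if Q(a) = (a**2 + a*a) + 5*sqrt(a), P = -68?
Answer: -2352 - 140*sqrt(6)/27 ≈ -2364.7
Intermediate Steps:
Q(a) = 2*a**2 + 5*sqrt(a) (Q(a) = (a**2 + a**2) + 5*sqrt(a) = 2*a**2 + 5*sqrt(a))
(87 + (P/12 + Q(6)/27))*(-28) = (87 + (-68/12 + (2*6**2 + 5*sqrt(6))/27))*(-28) = (87 + (-68*1/12 + (2*36 + 5*sqrt(6))*(1/27)))*(-28) = (87 + (-17/3 + (72 + 5*sqrt(6))*(1/27)))*(-28) = (87 + (-17/3 + (8/3 + 5*sqrt(6)/27)))*(-28) = (87 + (-3 + 5*sqrt(6)/27))*(-28) = (84 + 5*sqrt(6)/27)*(-28) = -2352 - 140*sqrt(6)/27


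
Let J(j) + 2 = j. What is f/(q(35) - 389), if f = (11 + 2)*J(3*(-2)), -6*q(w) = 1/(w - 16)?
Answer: 11856/44347 ≈ 0.26735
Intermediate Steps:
J(j) = -2 + j
q(w) = -1/(6*(-16 + w)) (q(w) = -1/(6*(w - 16)) = -1/(6*(-16 + w)))
f = -104 (f = (11 + 2)*(-2 + 3*(-2)) = 13*(-2 - 6) = 13*(-8) = -104)
f/(q(35) - 389) = -104/(-1/(-96 + 6*35) - 389) = -104/(-1/(-96 + 210) - 389) = -104/(-1/114 - 389) = -104/(-44347/114) = -114/44347*(-104) = 11856/44347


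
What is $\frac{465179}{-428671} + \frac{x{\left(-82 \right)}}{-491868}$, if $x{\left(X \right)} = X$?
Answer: $- \frac{114385756675}{105424773714} \approx -1.085$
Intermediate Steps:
$\frac{465179}{-428671} + \frac{x{\left(-82 \right)}}{-491868} = \frac{465179}{-428671} - \frac{82}{-491868} = 465179 \left(- \frac{1}{428671}\right) - - \frac{41}{245934} = - \frac{465179}{428671} + \frac{41}{245934} = - \frac{114385756675}{105424773714}$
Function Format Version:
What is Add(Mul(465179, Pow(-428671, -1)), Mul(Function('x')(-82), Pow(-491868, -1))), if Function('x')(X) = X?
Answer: Rational(-114385756675, 105424773714) ≈ -1.0850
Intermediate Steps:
Add(Mul(465179, Pow(-428671, -1)), Mul(Function('x')(-82), Pow(-491868, -1))) = Add(Mul(465179, Pow(-428671, -1)), Mul(-82, Pow(-491868, -1))) = Add(Mul(465179, Rational(-1, 428671)), Mul(-82, Rational(-1, 491868))) = Add(Rational(-465179, 428671), Rational(41, 245934)) = Rational(-114385756675, 105424773714)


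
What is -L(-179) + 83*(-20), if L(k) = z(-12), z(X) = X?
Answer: -1648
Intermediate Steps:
L(k) = -12
-L(-179) + 83*(-20) = -1*(-12) + 83*(-20) = 12 - 1660 = -1648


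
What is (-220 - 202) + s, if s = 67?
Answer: -355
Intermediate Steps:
(-220 - 202) + s = (-220 - 202) + 67 = -422 + 67 = -355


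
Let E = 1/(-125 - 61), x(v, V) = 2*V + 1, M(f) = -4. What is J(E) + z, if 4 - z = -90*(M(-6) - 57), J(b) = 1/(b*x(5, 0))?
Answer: -5672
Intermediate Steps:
x(v, V) = 1 + 2*V
E = -1/186 (E = 1/(-186) = -1/186 ≈ -0.0053763)
J(b) = 1/b (J(b) = 1/(b*(1 + 2*0)) = 1/(b*(1 + 0)) = 1/(b*1) = 1/b)
z = -5486 (z = 4 - (-90)*(-4 - 57) = 4 - (-90)*(-61) = 4 - 1*5490 = 4 - 5490 = -5486)
J(E) + z = 1/(-1/186) - 5486 = -186 - 5486 = -5672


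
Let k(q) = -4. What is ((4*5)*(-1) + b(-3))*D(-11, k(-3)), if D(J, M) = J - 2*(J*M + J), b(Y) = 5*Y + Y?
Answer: 2926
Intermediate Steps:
b(Y) = 6*Y
D(J, M) = -J - 2*J*M (D(J, M) = J - 2*(J + J*M) = J + (-2*J - 2*J*M) = -J - 2*J*M)
((4*5)*(-1) + b(-3))*D(-11, k(-3)) = ((4*5)*(-1) + 6*(-3))*(-1*(-11)*(1 + 2*(-4))) = (20*(-1) - 18)*(-1*(-11)*(1 - 8)) = (-20 - 18)*(-1*(-11)*(-7)) = -38*(-77) = 2926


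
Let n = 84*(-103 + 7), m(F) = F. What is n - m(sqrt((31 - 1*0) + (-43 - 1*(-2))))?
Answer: -8064 - I*sqrt(10) ≈ -8064.0 - 3.1623*I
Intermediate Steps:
n = -8064 (n = 84*(-96) = -8064)
n - m(sqrt((31 - 1*0) + (-43 - 1*(-2)))) = -8064 - sqrt((31 - 1*0) + (-43 - 1*(-2))) = -8064 - sqrt((31 + 0) + (-43 + 2)) = -8064 - sqrt(31 - 41) = -8064 - sqrt(-10) = -8064 - I*sqrt(10)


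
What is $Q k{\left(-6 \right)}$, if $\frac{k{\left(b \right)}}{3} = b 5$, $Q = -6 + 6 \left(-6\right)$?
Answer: $3780$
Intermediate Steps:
$Q = -42$ ($Q = -6 - 36 = -42$)
$k{\left(b \right)} = 15 b$ ($k{\left(b \right)} = 3 b 5 = 3 \cdot 5 b = 15 b$)
$Q k{\left(-6 \right)} = - 42 \cdot 15 \left(-6\right) = \left(-42\right) \left(-90\right) = 3780$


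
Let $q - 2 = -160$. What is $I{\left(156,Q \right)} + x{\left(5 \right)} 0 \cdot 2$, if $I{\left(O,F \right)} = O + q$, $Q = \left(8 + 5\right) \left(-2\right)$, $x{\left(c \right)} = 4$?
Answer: $-2$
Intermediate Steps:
$q = -158$ ($q = 2 - 160 = -158$)
$Q = -26$ ($Q = 13 \left(-2\right) = -26$)
$I{\left(O,F \right)} = -158 + O$ ($I{\left(O,F \right)} = O - 158 = -158 + O$)
$I{\left(156,Q \right)} + x{\left(5 \right)} 0 \cdot 2 = \left(-158 + 156\right) + 4 \cdot 0 \cdot 2 = -2 + 0 \cdot 2 = -2 + 0 = -2$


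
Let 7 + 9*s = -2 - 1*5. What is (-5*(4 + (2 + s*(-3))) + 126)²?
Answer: 47524/9 ≈ 5280.4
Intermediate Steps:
s = -14/9 (s = -7/9 + (-2 - 1*5)/9 = -7/9 + (-2 - 5)/9 = -7/9 + (⅑)*(-7) = -7/9 - 7/9 = -14/9 ≈ -1.5556)
(-5*(4 + (2 + s*(-3))) + 126)² = (-5*(4 + (2 - 14/9*(-3))) + 126)² = (-5*(4 + (2 + 14/3)) + 126)² = (-5*(4 + 20/3) + 126)² = (-5*32/3 + 126)² = (-160/3 + 126)² = (218/3)² = 47524/9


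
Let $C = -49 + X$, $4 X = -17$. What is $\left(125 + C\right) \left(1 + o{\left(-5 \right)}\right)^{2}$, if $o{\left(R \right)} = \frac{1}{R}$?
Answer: $\frac{1148}{25} \approx 45.92$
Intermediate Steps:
$X = - \frac{17}{4}$ ($X = \frac{1}{4} \left(-17\right) = - \frac{17}{4} \approx -4.25$)
$C = - \frac{213}{4}$ ($C = -49 - \frac{17}{4} = - \frac{213}{4} \approx -53.25$)
$\left(125 + C\right) \left(1 + o{\left(-5 \right)}\right)^{2} = \left(125 - \frac{213}{4}\right) \left(1 + \frac{1}{-5}\right)^{2} = \frac{287 \left(1 - \frac{1}{5}\right)^{2}}{4} = \frac{287 \left(\frac{4}{5}\right)^{2}}{4} = \frac{287}{4} \cdot \frac{16}{25} = \frac{1148}{25}$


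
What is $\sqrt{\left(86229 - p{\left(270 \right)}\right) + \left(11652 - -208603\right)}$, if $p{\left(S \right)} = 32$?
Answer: $2 \sqrt{76613} \approx 553.58$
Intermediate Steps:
$\sqrt{\left(86229 - p{\left(270 \right)}\right) + \left(11652 - -208603\right)} = \sqrt{\left(86229 - 32\right) + \left(11652 - -208603\right)} = \sqrt{\left(86229 - 32\right) + \left(11652 + 208603\right)} = \sqrt{86197 + 220255} = \sqrt{306452} = 2 \sqrt{76613}$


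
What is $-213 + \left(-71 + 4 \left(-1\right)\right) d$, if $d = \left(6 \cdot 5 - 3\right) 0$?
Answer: $-213$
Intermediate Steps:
$d = 0$ ($d = \left(30 - 3\right) 0 = 27 \cdot 0 = 0$)
$-213 + \left(-71 + 4 \left(-1\right)\right) d = -213 + \left(-71 + 4 \left(-1\right)\right) 0 = -213 + \left(-71 - 4\right) 0 = -213 - 0 = -213 + 0 = -213$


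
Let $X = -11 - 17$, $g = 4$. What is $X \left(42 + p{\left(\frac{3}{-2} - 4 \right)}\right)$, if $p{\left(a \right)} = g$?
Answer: $-1288$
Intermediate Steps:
$p{\left(a \right)} = 4$
$X = -28$
$X \left(42 + p{\left(\frac{3}{-2} - 4 \right)}\right) = - 28 \left(42 + 4\right) = \left(-28\right) 46 = -1288$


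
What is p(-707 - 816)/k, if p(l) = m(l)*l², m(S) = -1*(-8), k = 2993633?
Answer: 18556232/2993633 ≈ 6.1986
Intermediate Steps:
m(S) = 8
p(l) = 8*l²
p(-707 - 816)/k = (8*(-707 - 816)²)/2993633 = (8*(-1523)²)*(1/2993633) = (8*2319529)*(1/2993633) = 18556232*(1/2993633) = 18556232/2993633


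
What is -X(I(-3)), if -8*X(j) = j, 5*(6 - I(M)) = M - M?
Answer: 3/4 ≈ 0.75000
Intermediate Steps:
I(M) = 6 (I(M) = 6 - (M - M)/5 = 6 - 1/5*0 = 6 + 0 = 6)
X(j) = -j/8
-X(I(-3)) = -(-1)*6/8 = -1*(-3/4) = 3/4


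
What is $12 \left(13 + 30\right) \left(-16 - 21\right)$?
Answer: $-19092$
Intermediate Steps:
$12 \left(13 + 30\right) \left(-16 - 21\right) = 12 \cdot 43 \left(-37\right) = 12 \left(-1591\right) = -19092$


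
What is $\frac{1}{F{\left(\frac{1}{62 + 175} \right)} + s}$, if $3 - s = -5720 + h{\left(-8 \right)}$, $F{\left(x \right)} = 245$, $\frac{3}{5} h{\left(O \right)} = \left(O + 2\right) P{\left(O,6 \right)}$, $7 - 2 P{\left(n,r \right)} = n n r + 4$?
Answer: $\frac{1}{4063} \approx 0.00024612$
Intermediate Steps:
$P{\left(n,r \right)} = \frac{3}{2} - \frac{r n^{2}}{2}$ ($P{\left(n,r \right)} = \frac{7}{2} - \frac{n n r + 4}{2} = \frac{7}{2} - \frac{n^{2} r + 4}{2} = \frac{7}{2} - \frac{r n^{2} + 4}{2} = \frac{7}{2} - \frac{4 + r n^{2}}{2} = \frac{7}{2} - \left(2 + \frac{r n^{2}}{2}\right) = \frac{3}{2} - \frac{r n^{2}}{2}$)
$h{\left(O \right)} = \frac{5 \left(2 + O\right) \left(\frac{3}{2} - 3 O^{2}\right)}{3}$ ($h{\left(O \right)} = \frac{5 \left(O + 2\right) \left(\frac{3}{2} - 3 O^{2}\right)}{3} = \frac{5 \left(2 + O\right) \left(\frac{3}{2} - 3 O^{2}\right)}{3}$)
$s = 3818$ ($s = 3 - \left(-5720 - \frac{5 \left(-1 + 2 \left(-8\right)^{2}\right) \left(2 - 8\right)}{2}\right) = 3 - \left(-5720 - \frac{5}{2} \left(-1 + 2 \cdot 64\right) \left(-6\right)\right) = 3 - \left(-5720 - \frac{5}{2} \left(-1 + 128\right) \left(-6\right)\right) = 3 - \left(-5720 - \frac{635}{2} \left(-6\right)\right) = 3 - \left(-5720 + 1905\right) = 3 - -3815 = 3 + 3815 = 3818$)
$\frac{1}{F{\left(\frac{1}{62 + 175} \right)} + s} = \frac{1}{245 + 3818} = \frac{1}{4063}$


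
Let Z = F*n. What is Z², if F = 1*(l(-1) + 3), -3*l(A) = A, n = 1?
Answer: 100/9 ≈ 11.111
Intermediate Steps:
l(A) = -A/3
F = 10/3 (F = 1*(-⅓*(-1) + 3) = 1*(⅓ + 3) = 1*(10/3) = 10/3 ≈ 3.3333)
Z = 10/3 (Z = (10/3)*1 = 10/3 ≈ 3.3333)
Z² = (10/3)² = 100/9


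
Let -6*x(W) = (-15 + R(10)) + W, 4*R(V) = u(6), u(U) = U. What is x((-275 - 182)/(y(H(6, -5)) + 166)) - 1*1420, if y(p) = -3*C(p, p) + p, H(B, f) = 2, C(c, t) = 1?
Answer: -2806231/1980 ≈ -1417.3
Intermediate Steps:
R(V) = 3/2 (R(V) = (¼)*6 = 3/2)
y(p) = -3 + p (y(p) = -3*1 + p = -3 + p)
x(W) = 9/4 - W/6 (x(W) = -((-15 + 3/2) + W)/6 = -(-27/2 + W)/6 = 9/4 - W/6)
x((-275 - 182)/(y(H(6, -5)) + 166)) - 1*1420 = (9/4 - (-275 - 182)/(6*((-3 + 2) + 166))) - 1*1420 = (9/4 - (-457)/(6*(-1 + 166))) - 1420 = (9/4 - (-457)/(6*165)) - 1420 = (9/4 - ⅙*(-457/165)) - 1420 = (9/4 + 457/990) - 1420 = 5369/1980 - 1420 = -2806231/1980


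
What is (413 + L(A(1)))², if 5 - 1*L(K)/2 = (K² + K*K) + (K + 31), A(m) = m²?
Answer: 126025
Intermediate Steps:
L(K) = -52 - 4*K² - 2*K (L(K) = 10 - 2*((K² + K*K) + (K + 31)) = 10 - 2*((K² + K²) + (31 + K)) = 10 - 2*(2*K² + (31 + K)) = 10 - 2*(31 + K + 2*K²) = 10 + (-62 - 4*K² - 2*K) = -52 - 4*K² - 2*K)
(413 + L(A(1)))² = (413 + (-52 - 4*(1²)² - 2*1²))² = (413 + (-52 - 4*1² - 2*1))² = (413 + (-52 - 4*1 - 2))² = (413 + (-52 - 4 - 2))² = (413 - 58)² = 355² = 126025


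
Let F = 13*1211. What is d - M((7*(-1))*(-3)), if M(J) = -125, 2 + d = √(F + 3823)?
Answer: 123 + 3*√2174 ≈ 262.88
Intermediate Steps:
F = 15743
d = -2 + 3*√2174 (d = -2 + √(15743 + 3823) = -2 + √19566 = -2 + 3*√2174 ≈ 137.88)
d - M((7*(-1))*(-3)) = (-2 + 3*√2174) - 1*(-125) = (-2 + 3*√2174) + 125 = 123 + 3*√2174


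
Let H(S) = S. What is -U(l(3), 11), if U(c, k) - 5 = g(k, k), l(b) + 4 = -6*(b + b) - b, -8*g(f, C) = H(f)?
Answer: -29/8 ≈ -3.6250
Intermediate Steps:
g(f, C) = -f/8
l(b) = -4 - 13*b (l(b) = -4 + (-6*(b + b) - b) = -4 + (-12*b - b) = -4 - 13*b)
U(c, k) = 5 - k/8
-U(l(3), 11) = -(5 - ⅛*11) = -(5 - 11/8) = -1*29/8 = -29/8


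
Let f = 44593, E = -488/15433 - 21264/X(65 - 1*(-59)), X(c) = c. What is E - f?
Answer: -351088095/7843 ≈ -44765.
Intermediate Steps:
E = -1345196/7843 (E = -488/15433 - 21264/(65 - 1*(-59)) = -488*1/15433 - 21264/(65 + 59) = -8/253 - 21264/124 = -8/253 - 21264*1/124 = -8/253 - 5316/31 = -1345196/7843 ≈ -171.52)
E - f = -1345196/7843 - 1*44593 = -1345196/7843 - 44593 = -351088095/7843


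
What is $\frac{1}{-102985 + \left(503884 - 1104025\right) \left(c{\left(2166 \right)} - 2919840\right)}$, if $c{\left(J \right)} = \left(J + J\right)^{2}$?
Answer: $- \frac{1}{9510064843129} \approx -1.0515 \cdot 10^{-13}$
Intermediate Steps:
$c{\left(J \right)} = 4 J^{2}$ ($c{\left(J \right)} = \left(2 J\right)^{2} = 4 J^{2}$)
$\frac{1}{-102985 + \left(503884 - 1104025\right) \left(c{\left(2166 \right)} - 2919840\right)} = \frac{1}{-102985 + \left(503884 - 1104025\right) \left(4 \cdot 2166^{2} - 2919840\right)} = \frac{1}{-102985 - 600141 \left(4 \cdot 4691556 - 2919840\right)} = \frac{1}{-102985 - 600141 \left(18766224 - 2919840\right)} = \frac{1}{-102985 - 9510064740144} = \frac{1}{-9510064843129} = - \frac{1}{9510064843129}$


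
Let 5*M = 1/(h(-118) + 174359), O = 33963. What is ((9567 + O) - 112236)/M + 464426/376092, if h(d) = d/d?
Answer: -11263558773144587/188046 ≈ -5.9898e+10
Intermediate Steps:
h(d) = 1
M = 1/871800 (M = 1/(5*(1 + 174359)) = (1/5)/174360 = (1/5)*(1/174360) = 1/871800 ≈ 1.1471e-6)
((9567 + O) - 112236)/M + 464426/376092 = ((9567 + 33963) - 112236)/(1/871800) + 464426/376092 = (43530 - 112236)*871800 + 464426*(1/376092) = -68706*871800 + 232213/188046 = -59897890800 + 232213/188046 = -11263558773144587/188046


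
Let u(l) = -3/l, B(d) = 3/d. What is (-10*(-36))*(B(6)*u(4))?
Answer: -135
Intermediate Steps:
(-10*(-36))*(B(6)*u(4)) = (-10*(-36))*((3/6)*(-3/4)) = 360*((3*(⅙))*(-3*¼)) = 360*((½)*(-¾)) = 360*(-3/8) = -135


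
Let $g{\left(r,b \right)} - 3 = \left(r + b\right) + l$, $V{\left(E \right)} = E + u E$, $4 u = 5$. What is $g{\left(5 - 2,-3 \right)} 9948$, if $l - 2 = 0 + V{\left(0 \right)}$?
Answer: $49740$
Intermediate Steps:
$u = \frac{5}{4}$ ($u = \frac{1}{4} \cdot 5 = \frac{5}{4} \approx 1.25$)
$V{\left(E \right)} = \frac{9 E}{4}$ ($V{\left(E \right)} = E + \frac{5 E}{4} = \frac{9 E}{4}$)
$l = 2$ ($l = 2 + \left(0 + \frac{9}{4} \cdot 0\right) = 2 + \left(0 + 0\right) = 2 + 0 = 2$)
$g{\left(r,b \right)} = 5 + b + r$ ($g{\left(r,b \right)} = 3 + \left(\left(r + b\right) + 2\right) = 3 + \left(\left(b + r\right) + 2\right) = 3 + \left(2 + b + r\right) = 5 + b + r$)
$g{\left(5 - 2,-3 \right)} 9948 = \left(5 - 3 + \left(5 - 2\right)\right) 9948 = \left(5 - 3 + 3\right) 9948 = 5 \cdot 9948 = 49740$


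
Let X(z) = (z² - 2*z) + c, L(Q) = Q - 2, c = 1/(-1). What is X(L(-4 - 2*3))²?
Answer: 27889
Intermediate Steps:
c = -1
L(Q) = -2 + Q
X(z) = -1 + z² - 2*z (X(z) = (z² - 2*z) - 1 = -1 + z² - 2*z)
X(L(-4 - 2*3))² = (-1 + (-2 + (-4 - 2*3))² - 2*(-2 + (-4 - 2*3)))² = (-1 + (-2 + (-4 - 6))² - 2*(-2 + (-4 - 6)))² = (-1 + (-2 - 10)² - 2*(-2 - 10))² = (-1 + (-12)² - 2*(-12))² = (-1 + 144 + 24)² = 167² = 27889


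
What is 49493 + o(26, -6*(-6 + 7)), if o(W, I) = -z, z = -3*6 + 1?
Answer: 49510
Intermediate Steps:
z = -17 (z = -18 + 1 = -17)
o(W, I) = 17 (o(W, I) = -1*(-17) = 17)
49493 + o(26, -6*(-6 + 7)) = 49493 + 17 = 49510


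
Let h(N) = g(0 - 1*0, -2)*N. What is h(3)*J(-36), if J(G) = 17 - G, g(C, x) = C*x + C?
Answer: 0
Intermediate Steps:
g(C, x) = C + C*x
h(N) = 0 (h(N) = ((0 - 1*0)*(1 - 2))*N = ((0 + 0)*(-1))*N = (0*(-1))*N = 0*N = 0)
h(3)*J(-36) = 0*(17 - 1*(-36)) = 0*(17 + 36) = 0*53 = 0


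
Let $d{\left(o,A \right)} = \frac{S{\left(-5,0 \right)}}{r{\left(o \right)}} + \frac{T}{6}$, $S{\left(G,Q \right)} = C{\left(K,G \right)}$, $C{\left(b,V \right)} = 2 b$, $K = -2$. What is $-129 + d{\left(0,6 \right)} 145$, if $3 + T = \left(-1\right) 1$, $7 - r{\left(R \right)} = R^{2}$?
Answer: $- \frac{6479}{21} \approx -308.52$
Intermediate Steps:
$r{\left(R \right)} = 7 - R^{2}$
$S{\left(G,Q \right)} = -4$ ($S{\left(G,Q \right)} = 2 \left(-2\right) = -4$)
$T = -4$ ($T = -3 - 1 = -4$)
$d{\left(o,A \right)} = - \frac{2}{3} - \frac{4}{7 - o^{2}}$ ($d{\left(o,A \right)} = - \frac{4}{7 - o^{2}} - \frac{4}{6} = - \frac{4}{7 - o^{2}} - \frac{2}{3} = - \frac{2}{3} - \frac{4}{7 - o^{2}}$)
$-129 + d{\left(0,6 \right)} 145 = -129 + \frac{2 \left(13 - 0^{2}\right)}{3 \left(-7 + 0^{2}\right)} 145 = -129 + \frac{2 \left(13 - 0\right)}{3 \left(-7 + 0\right)} 145 = -129 + \frac{2 \left(13 + 0\right)}{3 \left(-7\right)} 145 = -129 + \frac{2}{3} \left(- \frac{1}{7}\right) 13 \cdot 145 = -129 - \frac{3770}{21} = - \frac{6479}{21}$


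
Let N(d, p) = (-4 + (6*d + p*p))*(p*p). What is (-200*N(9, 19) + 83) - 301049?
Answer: -29975166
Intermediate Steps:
N(d, p) = p²*(-4 + p² + 6*d) (N(d, p) = (-4 + (6*d + p²))*p² = (-4 + (p² + 6*d))*p² = (-4 + p² + 6*d)*p² = p²*(-4 + p² + 6*d))
(-200*N(9, 19) + 83) - 301049 = (-200*19²*(-4 + 19² + 6*9) + 83) - 301049 = (-72200*(-4 + 361 + 54) + 83) - 301049 = (-72200*411 + 83) - 301049 = (-200*148371 + 83) - 301049 = (-29674200 + 83) - 301049 = -29674117 - 301049 = -29975166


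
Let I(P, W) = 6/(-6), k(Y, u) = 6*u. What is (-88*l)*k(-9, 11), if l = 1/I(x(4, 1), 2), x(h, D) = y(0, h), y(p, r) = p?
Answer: 5808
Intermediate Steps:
x(h, D) = 0
I(P, W) = -1 (I(P, W) = 6*(-1/6) = -1)
l = -1 (l = 1/(-1) = -1)
(-88*l)*k(-9, 11) = (-88*(-1))*(6*11) = 88*66 = 5808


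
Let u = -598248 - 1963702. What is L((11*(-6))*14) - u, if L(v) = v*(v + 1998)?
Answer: 1569574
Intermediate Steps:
L(v) = v*(1998 + v)
u = -2561950
L((11*(-6))*14) - u = ((11*(-6))*14)*(1998 + (11*(-6))*14) - 1*(-2561950) = (-66*14)*(1998 - 66*14) + 2561950 = -924*(1998 - 924) + 2561950 = -924*1074 + 2561950 = -992376 + 2561950 = 1569574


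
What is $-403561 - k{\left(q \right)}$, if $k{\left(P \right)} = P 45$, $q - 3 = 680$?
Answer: $-434296$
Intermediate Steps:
$q = 683$ ($q = 3 + 680 = 683$)
$k{\left(P \right)} = 45 P$
$-403561 - k{\left(q \right)} = -403561 - 45 \cdot 683 = -403561 - 30735 = -434296$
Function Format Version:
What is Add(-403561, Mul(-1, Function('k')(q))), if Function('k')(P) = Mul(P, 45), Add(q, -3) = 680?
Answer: -434296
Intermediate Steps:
q = 683 (q = Add(3, 680) = 683)
Function('k')(P) = Mul(45, P)
Add(-403561, Mul(-1, Function('k')(q))) = Add(-403561, Mul(-1, Mul(45, 683))) = Add(-403561, Mul(-1, 30735)) = Add(-403561, -30735) = -434296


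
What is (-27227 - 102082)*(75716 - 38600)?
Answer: -4799432844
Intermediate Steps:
(-27227 - 102082)*(75716 - 38600) = -129309*37116 = -4799432844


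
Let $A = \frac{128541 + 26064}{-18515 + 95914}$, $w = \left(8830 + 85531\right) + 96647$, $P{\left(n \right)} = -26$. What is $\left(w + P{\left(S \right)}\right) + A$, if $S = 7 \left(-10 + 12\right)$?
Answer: $\frac{14781970423}{77399} \approx 1.9098 \cdot 10^{5}$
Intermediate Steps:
$S = 14$ ($S = 7 \cdot 2 = 14$)
$w = 191008$ ($w = 94361 + 96647 = 191008$)
$A = \frac{154605}{77399} \approx 1.9975$
$\left(w + P{\left(S \right)}\right) + A = \left(191008 - 26\right) + \frac{154605}{77399} = 190982 + \frac{154605}{77399} = \frac{14781970423}{77399}$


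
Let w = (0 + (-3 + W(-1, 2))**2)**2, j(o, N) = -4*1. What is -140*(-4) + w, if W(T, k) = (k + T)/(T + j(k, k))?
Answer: 415536/625 ≈ 664.86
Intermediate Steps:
j(o, N) = -4
W(T, k) = (T + k)/(-4 + T) (W(T, k) = (k + T)/(T - 4) = (T + k)/(-4 + T))
w = 65536/625 (w = (0 + (-3 + (-1 + 2)/(-4 - 1))**2)**2 = (0 + (-3 + 1/(-5))**2)**2 = (0 + (-3 - 1/5*1)**2)**2 = (0 + (-3 - 1/5)**2)**2 = (0 + (-16/5)**2)**2 = (0 + 256/25)**2 = (256/25)**2 = 65536/625 ≈ 104.86)
-140*(-4) + w = -140*(-4) + 65536/625 = 560 + 65536/625 = 415536/625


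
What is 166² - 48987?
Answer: -21431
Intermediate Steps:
166² - 48987 = 27556 - 48987 = -21431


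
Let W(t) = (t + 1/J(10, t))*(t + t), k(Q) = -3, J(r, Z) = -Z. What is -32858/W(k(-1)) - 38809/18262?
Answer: -150168435/73048 ≈ -2055.8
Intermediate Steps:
W(t) = 2*t*(t - 1/t) (W(t) = (t + 1/(-t))*(t + t) = (t - 1/t)*(2*t) = 2*t*(t - 1/t))
-32858/W(k(-1)) - 38809/18262 = -32858/(-2 + 2*(-3)²) - 38809/18262 = -32858/(-2 + 2*9) - 38809*1/18262 = -32858/(-2 + 18) - 38809/18262 = -32858/16 - 38809/18262 = -32858*1/16 - 38809/18262 = -16429/8 - 38809/18262 = -150168435/73048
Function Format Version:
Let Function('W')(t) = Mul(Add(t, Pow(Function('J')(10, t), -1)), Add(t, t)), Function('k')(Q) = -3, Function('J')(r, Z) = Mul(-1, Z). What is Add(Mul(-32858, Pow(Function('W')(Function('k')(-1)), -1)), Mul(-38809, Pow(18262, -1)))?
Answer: Rational(-150168435, 73048) ≈ -2055.8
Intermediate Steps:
Function('W')(t) = Mul(2, t, Add(t, Mul(-1, Pow(t, -1)))) (Function('W')(t) = Mul(Add(t, Pow(Mul(-1, t), -1)), Add(t, t)) = Mul(Add(t, Mul(-1, Pow(t, -1))), Mul(2, t)) = Mul(2, t, Add(t, Mul(-1, Pow(t, -1)))))
Add(Mul(-32858, Pow(Function('W')(Function('k')(-1)), -1)), Mul(-38809, Pow(18262, -1))) = Add(Mul(-32858, Pow(Add(-2, Mul(2, Pow(-3, 2))), -1)), Mul(-38809, Pow(18262, -1))) = Add(Mul(-32858, Pow(Add(-2, Mul(2, 9)), -1)), Mul(-38809, Rational(1, 18262))) = Add(Mul(-32858, Pow(Add(-2, 18), -1)), Rational(-38809, 18262)) = Add(Mul(-32858, Pow(16, -1)), Rational(-38809, 18262)) = Add(Mul(-32858, Rational(1, 16)), Rational(-38809, 18262)) = Add(Rational(-16429, 8), Rational(-38809, 18262)) = Rational(-150168435, 73048)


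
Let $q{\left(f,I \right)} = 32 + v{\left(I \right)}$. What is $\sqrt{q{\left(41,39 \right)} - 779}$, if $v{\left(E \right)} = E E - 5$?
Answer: $\sqrt{769} \approx 27.731$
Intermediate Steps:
$v{\left(E \right)} = -5 + E^{2}$ ($v{\left(E \right)} = E^{2} - 5 = -5 + E^{2}$)
$q{\left(f,I \right)} = 27 + I^{2}$ ($q{\left(f,I \right)} = 32 + \left(-5 + I^{2}\right) = 27 + I^{2}$)
$\sqrt{q{\left(41,39 \right)} - 779} = \sqrt{\left(27 + 39^{2}\right) - 779} = \sqrt{\left(27 + 1521\right) - 779} = \sqrt{1548 - 779} = \sqrt{769}$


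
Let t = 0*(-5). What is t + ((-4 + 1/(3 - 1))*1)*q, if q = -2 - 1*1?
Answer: 21/2 ≈ 10.500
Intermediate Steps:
q = -3 (q = -2 - 1 = -3)
t = 0
t + ((-4 + 1/(3 - 1))*1)*q = 0 + ((-4 + 1/(3 - 1))*1)*(-3) = 0 + ((-4 + 1/2)*1)*(-3) = 0 + ((-4 + ½)*1)*(-3) = 0 - 7/2*1*(-3) = 0 - 7/2*(-3) = 0 + 21/2 = 21/2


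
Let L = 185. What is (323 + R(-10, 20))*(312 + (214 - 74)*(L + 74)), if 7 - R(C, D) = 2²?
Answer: 11922472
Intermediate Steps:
R(C, D) = 3 (R(C, D) = 7 - 1*2² = 7 - 1*4 = 7 - 4 = 3)
(323 + R(-10, 20))*(312 + (214 - 74)*(L + 74)) = (323 + 3)*(312 + (214 - 74)*(185 + 74)) = 326*(312 + 140*259) = 326*(312 + 36260) = 326*36572 = 11922472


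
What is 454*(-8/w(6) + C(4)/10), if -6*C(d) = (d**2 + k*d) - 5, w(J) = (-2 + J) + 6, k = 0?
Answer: -13393/30 ≈ -446.43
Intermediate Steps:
w(J) = 4 + J
C(d) = 5/6 - d**2/6 (C(d) = -((d**2 + 0*d) - 5)/6 = -((d**2 + 0) - 5)/6 = -(d**2 - 5)/6 = -(-5 + d**2)/6 = 5/6 - d**2/6)
454*(-8/w(6) + C(4)/10) = 454*(-8/(4 + 6) + (5/6 - 1/6*4**2)/10) = 454*(-8/10 + (5/6 - 1/6*16)*(1/10)) = 454*(-8*1/10 + (5/6 - 8/3)*(1/10)) = 454*(-4/5 - 11/6*1/10) = 454*(-4/5 - 11/60) = 454*(-59/60) = -13393/30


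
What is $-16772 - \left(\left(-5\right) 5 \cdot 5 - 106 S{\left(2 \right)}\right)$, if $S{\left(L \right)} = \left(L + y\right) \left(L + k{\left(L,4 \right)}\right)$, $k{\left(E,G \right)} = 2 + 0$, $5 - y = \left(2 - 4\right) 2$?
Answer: $-11983$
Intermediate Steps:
$y = 9$ ($y = 5 - \left(2 - 4\right) 2 = 5 - \left(-2\right) 2 = 5 - -4 = 5 + 4 = 9$)
$k{\left(E,G \right)} = 2$
$S{\left(L \right)} = \left(2 + L\right) \left(9 + L\right)$ ($S{\left(L \right)} = \left(L + 9\right) \left(L + 2\right) = \left(9 + L\right) \left(2 + L\right) = \left(2 + L\right) \left(9 + L\right)$)
$-16772 - \left(\left(-5\right) 5 \cdot 5 - 106 S{\left(2 \right)}\right) = -16772 - \left(\left(-5\right) 5 \cdot 5 - 106 \left(18 + 2^{2} + 11 \cdot 2\right)\right) = -16772 - \left(\left(-25\right) 5 - 106 \left(18 + 4 + 22\right)\right) = -16772 - \left(-125 - 4664\right) = -16772 - -4789 = -16772 + 4789 = -11983$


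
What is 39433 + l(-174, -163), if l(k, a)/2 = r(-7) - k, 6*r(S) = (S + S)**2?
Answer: 119539/3 ≈ 39846.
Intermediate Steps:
r(S) = 2*S**2/3 (r(S) = (S + S)**2/6 = (2*S)**2/6 = (4*S**2)/6 = 2*S**2/3)
l(k, a) = 196/3 - 2*k (l(k, a) = 2*((2/3)*(-7)**2 - k) = 2*((2/3)*49 - k) = 2*(98/3 - k) = 196/3 - 2*k)
39433 + l(-174, -163) = 39433 + (196/3 - 2*(-174)) = 39433 + (196/3 + 348) = 39433 + 1240/3 = 119539/3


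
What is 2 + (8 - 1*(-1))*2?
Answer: 20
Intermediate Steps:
2 + (8 - 1*(-1))*2 = 2 + (8 + 1)*2 = 2 + 9*2 = 2 + 18 = 20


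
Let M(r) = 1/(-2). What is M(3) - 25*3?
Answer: -151/2 ≈ -75.500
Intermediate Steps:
M(r) = -½
M(3) - 25*3 = -½ - 25*3 = -½ - 75 = -151/2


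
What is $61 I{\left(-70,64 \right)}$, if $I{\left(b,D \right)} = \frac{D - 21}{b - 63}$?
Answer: $- \frac{2623}{133} \approx -19.722$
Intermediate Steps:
$I{\left(b,D \right)} = \frac{-21 + D}{-63 + b}$
$61 I{\left(-70,64 \right)} = 61 \frac{-21 + 64}{-63 - 70} = 61 \frac{1}{-133} \cdot 43 = 61 \left(\left(- \frac{1}{133}\right) 43\right) = 61 \left(- \frac{43}{133}\right) = - \frac{2623}{133}$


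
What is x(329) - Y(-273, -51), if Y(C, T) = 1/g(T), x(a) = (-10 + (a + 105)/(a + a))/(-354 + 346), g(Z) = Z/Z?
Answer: 63/376 ≈ 0.16755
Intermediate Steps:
g(Z) = 1
x(a) = 5/4 - (105 + a)/(16*a) (x(a) = (-10 + (105 + a)/((2*a)))/(-8) = (-10 + (105 + a)*(1/(2*a)))*(-1/8) = (-10 + (105 + a)/(2*a))*(-1/8) = 5/4 - (105 + a)/(16*a))
Y(C, T) = 1 (Y(C, T) = 1/1 = 1)
x(329) - Y(-273, -51) = (1/16)*(-105 + 19*329)/329 - 1*1 = (1/16)*(1/329)*(-105 + 6251) - 1 = (1/16)*(1/329)*6146 - 1 = 439/376 - 1 = 63/376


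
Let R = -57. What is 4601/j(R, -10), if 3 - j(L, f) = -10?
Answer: 4601/13 ≈ 353.92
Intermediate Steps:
j(L, f) = 13 (j(L, f) = 3 - 1*(-10) = 3 + 10 = 13)
4601/j(R, -10) = 4601/13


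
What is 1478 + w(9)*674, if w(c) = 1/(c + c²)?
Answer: 66847/45 ≈ 1485.5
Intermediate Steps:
1478 + w(9)*674 = 1478 + (1/(9*(1 + 9)))*674 = 1478 + ((⅑)/10)*674 = 1478 + ((⅑)*(⅒))*674 = 1478 + (1/90)*674 = 1478 + 337/45 = 66847/45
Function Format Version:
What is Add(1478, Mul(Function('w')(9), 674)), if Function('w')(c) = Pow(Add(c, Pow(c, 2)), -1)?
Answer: Rational(66847, 45) ≈ 1485.5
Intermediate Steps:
Add(1478, Mul(Function('w')(9), 674)) = Add(1478, Mul(Mul(Pow(9, -1), Pow(Add(1, 9), -1)), 674)) = Add(1478, Mul(Mul(Rational(1, 9), Pow(10, -1)), 674)) = Add(1478, Mul(Mul(Rational(1, 9), Rational(1, 10)), 674)) = Add(1478, Mul(Rational(1, 90), 674)) = Add(1478, Rational(337, 45)) = Rational(66847, 45)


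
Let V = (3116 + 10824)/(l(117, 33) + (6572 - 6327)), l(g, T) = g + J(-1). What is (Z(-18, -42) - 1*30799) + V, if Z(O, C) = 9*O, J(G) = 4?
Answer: -5658893/183 ≈ -30923.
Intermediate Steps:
l(g, T) = 4 + g (l(g, T) = g + 4 = 4 + g)
V = 6970/183 (V = (3116 + 10824)/((4 + 117) + (6572 - 6327)) = 13940/(121 + 245) = 13940/366 = 13940*(1/366) = 6970/183 ≈ 38.087)
(Z(-18, -42) - 1*30799) + V = (9*(-18) - 1*30799) + 6970/183 = (-162 - 30799) + 6970/183 = -30961 + 6970/183 = -5658893/183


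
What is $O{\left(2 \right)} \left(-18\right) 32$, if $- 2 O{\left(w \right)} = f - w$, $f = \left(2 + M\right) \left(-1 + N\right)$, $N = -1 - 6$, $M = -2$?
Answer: $-576$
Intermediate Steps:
$N = -7$ ($N = -1 - 6 = -7$)
$f = 0$ ($f = \left(2 - 2\right) \left(-1 - 7\right) = 0 \left(-8\right) = 0$)
$O{\left(w \right)} = \frac{w}{2}$ ($O{\left(w \right)} = - \frac{0 - w}{2} = - \frac{\left(-1\right) w}{2} = \frac{w}{2}$)
$O{\left(2 \right)} \left(-18\right) 32 = \frac{1}{2} \cdot 2 \left(-18\right) 32 = 1 \left(-18\right) 32 = \left(-18\right) 32 = -576$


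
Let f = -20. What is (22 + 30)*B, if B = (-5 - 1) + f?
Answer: -1352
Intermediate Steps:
B = -26 (B = (-5 - 1) - 20 = -6 - 20 = -26)
(22 + 30)*B = (22 + 30)*(-26) = 52*(-26) = -1352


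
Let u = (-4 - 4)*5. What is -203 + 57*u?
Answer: -2483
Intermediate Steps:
u = -40 (u = -8*5 = -40)
-203 + 57*u = -203 + 57*(-40) = -203 - 2280 = -2483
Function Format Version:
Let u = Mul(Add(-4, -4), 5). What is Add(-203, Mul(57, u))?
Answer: -2483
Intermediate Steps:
u = -40 (u = Mul(-8, 5) = -40)
Add(-203, Mul(57, u)) = Add(-203, Mul(57, -40)) = Add(-203, -2280) = -2483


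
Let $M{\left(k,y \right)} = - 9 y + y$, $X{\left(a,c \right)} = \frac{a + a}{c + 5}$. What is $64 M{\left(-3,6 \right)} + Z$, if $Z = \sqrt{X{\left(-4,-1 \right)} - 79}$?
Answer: $-3072 + 9 i \approx -3072.0 + 9.0 i$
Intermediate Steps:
$X{\left(a,c \right)} = \frac{2 a}{5 + c}$
$M{\left(k,y \right)} = - 8 y$
$Z = 9 i$ ($Z = \sqrt{2 \left(-4\right) \frac{1}{5 - 1} - 79} = \sqrt{2 \left(-4\right) \frac{1}{4} - 79} = \sqrt{-2 - 79} = \sqrt{-81} = 9 i \approx 9.0 i$)
$64 M{\left(-3,6 \right)} + Z = 64 \left(\left(-8\right) 6\right) + 9 i = 64 \left(-48\right) + 9 i = -3072 + 9 i$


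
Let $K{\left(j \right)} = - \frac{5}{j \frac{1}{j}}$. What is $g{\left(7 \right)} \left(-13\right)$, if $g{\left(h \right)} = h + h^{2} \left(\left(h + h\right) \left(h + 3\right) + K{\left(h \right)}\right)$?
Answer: $-86086$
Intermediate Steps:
$K{\left(j \right)} = -5$ ($K{\left(j \right)} = - \frac{5}{1} = \left(-5\right) 1 = -5$)
$g{\left(h \right)} = h + h^{2} \left(-5 + 2 h \left(3 + h\right)\right)$ ($g{\left(h \right)} = h + h^{2} \left(\left(h + h\right) \left(h + 3\right) - 5\right) = h + h^{2} \left(2 h \left(3 + h\right) - 5\right) = h + h^{2} \left(-5 + 2 h \left(3 + h\right)\right)$)
$g{\left(7 \right)} \left(-13\right) = 7 \left(1 - 35 + 2 \cdot 7^{3} + 6 \cdot 7^{2}\right) \left(-13\right) = 7 \left(1 - 35 + 2 \cdot 343 + 6 \cdot 49\right) \left(-13\right) = 7 \left(1 - 35 + 686 + 294\right) \left(-13\right) = 7 \cdot 946 \left(-13\right) = 6622 \left(-13\right) = -86086$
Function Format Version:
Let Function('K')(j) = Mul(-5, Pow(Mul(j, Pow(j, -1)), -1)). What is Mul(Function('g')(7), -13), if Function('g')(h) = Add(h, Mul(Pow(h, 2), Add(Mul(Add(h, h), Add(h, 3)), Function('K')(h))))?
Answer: -86086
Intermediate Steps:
Function('K')(j) = -5 (Function('K')(j) = Mul(-5, Pow(1, -1)) = Mul(-5, 1) = -5)
Function('g')(h) = Add(h, Mul(Pow(h, 2), Add(-5, Mul(2, h, Add(3, h))))) (Function('g')(h) = Add(h, Mul(Pow(h, 2), Add(Mul(Add(h, h), Add(h, 3)), -5))) = Add(h, Mul(Pow(h, 2), Add(Mul(Mul(2, h), Add(3, h)), -5))) = Add(h, Mul(Pow(h, 2), Add(Mul(2, h, Add(3, h)), -5))) = Add(h, Mul(Pow(h, 2), Add(-5, Mul(2, h, Add(3, h))))))
Mul(Function('g')(7), -13) = Mul(Mul(7, Add(1, Mul(-5, 7), Mul(2, Pow(7, 3)), Mul(6, Pow(7, 2)))), -13) = Mul(Mul(7, Add(1, -35, Mul(2, 343), Mul(6, 49))), -13) = Mul(Mul(7, Add(1, -35, 686, 294)), -13) = Mul(Mul(7, 946), -13) = Mul(6622, -13) = -86086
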